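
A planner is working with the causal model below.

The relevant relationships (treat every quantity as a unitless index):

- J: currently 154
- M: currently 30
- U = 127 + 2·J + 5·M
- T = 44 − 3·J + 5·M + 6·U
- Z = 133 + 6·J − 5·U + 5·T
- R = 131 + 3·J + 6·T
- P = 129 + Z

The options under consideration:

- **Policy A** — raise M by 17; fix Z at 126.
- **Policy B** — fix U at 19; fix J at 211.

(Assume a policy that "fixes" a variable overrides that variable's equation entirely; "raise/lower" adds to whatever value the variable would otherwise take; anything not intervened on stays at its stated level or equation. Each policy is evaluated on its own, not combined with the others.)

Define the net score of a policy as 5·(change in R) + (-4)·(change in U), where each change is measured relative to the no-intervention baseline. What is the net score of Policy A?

Baseline:
  J = 154
  M = 30
  U = 127 + 2·154 + 5·30 = 585
  T = 44 − 3·154 + 5·30 + 6·585 = 3242
  R = 131 + 3·154 + 6·3242 = 20045
Policy A (M + 17, Z := 126):
  J = 154
  M = 30 + 17 = 47
  U = 127 + 2·154 + 5·47 = 670
  T = 44 − 3·154 + 5·47 + 6·670 = 3837
  R = 131 + 3·154 + 6·3837 = 23615
ΔR = 23615 − 20045 = 3570; ΔU = 670 − 585 = 85
Score = 5·3570 + (-4)·85 = 17510

17510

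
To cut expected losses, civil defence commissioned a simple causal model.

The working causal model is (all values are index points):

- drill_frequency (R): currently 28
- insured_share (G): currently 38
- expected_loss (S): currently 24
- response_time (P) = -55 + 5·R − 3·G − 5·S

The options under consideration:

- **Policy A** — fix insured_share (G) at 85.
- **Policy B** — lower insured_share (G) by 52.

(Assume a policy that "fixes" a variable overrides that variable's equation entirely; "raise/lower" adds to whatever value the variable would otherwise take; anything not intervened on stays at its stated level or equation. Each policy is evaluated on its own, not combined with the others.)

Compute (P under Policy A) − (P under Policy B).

-297

Policy A (G := 85):
  R = 28
  G = 85
  S = 24
  P = -55 + 5·28 − 3·85 − 5·24 = -290
Policy B (G − 52):
  R = 28
  G = 38 − 52 = -14
  S = 24
  P = -55 + 5·28 − 3·(-14) − 5·24 = 7
P: -290 − 7 = -297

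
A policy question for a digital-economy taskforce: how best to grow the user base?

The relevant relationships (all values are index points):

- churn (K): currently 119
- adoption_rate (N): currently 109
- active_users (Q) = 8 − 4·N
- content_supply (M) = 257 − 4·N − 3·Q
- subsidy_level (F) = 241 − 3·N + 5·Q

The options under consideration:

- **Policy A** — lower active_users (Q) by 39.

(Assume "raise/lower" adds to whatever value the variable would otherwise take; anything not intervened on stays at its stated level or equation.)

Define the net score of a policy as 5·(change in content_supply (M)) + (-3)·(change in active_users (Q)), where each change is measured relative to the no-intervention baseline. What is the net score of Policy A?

Baseline:
  N = 109
  Q = 8 − 4·109 = -428
  M = 257 − 4·109 − 3·(-428) = 1105
Policy A (Q − 39):
  N = 109
  Q = 8 − 4·109 (−39 from intervention) = -467
  M = 257 − 4·109 − 3·(-467) = 1222
ΔM = 1222 − 1105 = 117; ΔQ = -467 − (-428) = -39
Score = 5·117 + (-3)·(-39) = 702

702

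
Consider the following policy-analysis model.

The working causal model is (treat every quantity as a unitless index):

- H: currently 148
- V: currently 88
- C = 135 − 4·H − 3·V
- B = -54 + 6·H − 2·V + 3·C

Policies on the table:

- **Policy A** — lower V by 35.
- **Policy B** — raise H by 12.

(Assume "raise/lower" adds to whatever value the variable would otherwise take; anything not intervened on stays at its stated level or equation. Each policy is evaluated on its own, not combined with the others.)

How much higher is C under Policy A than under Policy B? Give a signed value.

Policy A (V − 35):
  H = 148
  V = 88 − 35 = 53
  C = 135 − 4·148 − 3·53 = -616
Policy B (H + 12):
  H = 148 + 12 = 160
  V = 88
  C = 135 − 4·160 − 3·88 = -769
C: -616 − (-769) = 153

153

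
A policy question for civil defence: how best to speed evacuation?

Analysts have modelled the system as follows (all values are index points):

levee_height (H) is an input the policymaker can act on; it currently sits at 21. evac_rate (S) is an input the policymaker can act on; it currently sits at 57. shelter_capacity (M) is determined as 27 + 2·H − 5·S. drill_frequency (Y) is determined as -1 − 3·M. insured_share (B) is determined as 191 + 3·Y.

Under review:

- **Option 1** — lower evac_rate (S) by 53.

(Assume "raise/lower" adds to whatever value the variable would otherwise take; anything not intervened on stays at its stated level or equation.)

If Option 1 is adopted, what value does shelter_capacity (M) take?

49

Option 1 (S − 53):
  H = 21
  S = 57 − 53 = 4
  M = 27 + 2·21 − 5·4 = 49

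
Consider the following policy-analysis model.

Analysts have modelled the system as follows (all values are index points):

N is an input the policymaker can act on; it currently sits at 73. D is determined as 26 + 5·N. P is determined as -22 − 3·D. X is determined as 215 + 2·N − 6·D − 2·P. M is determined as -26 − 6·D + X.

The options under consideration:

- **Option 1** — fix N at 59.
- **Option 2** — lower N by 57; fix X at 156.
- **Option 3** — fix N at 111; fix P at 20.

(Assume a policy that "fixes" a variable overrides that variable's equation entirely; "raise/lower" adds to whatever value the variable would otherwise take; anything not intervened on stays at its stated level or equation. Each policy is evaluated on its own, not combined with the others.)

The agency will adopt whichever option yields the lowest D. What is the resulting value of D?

106

Option 1 (N := 59):
  N = 59
  D = 26 + 5·59 = 321
Option 2 (N − 57, X := 156):
  N = 73 − 57 = 16
  D = 26 + 5·16 = 106
Option 3 (N := 111, P := 20):
  N = 111
  D = 26 + 5·111 = 581
Comparing — Option 1: D=321, Option 2: D=106, Option 3: D=581. Lowest is 106 (Option 2).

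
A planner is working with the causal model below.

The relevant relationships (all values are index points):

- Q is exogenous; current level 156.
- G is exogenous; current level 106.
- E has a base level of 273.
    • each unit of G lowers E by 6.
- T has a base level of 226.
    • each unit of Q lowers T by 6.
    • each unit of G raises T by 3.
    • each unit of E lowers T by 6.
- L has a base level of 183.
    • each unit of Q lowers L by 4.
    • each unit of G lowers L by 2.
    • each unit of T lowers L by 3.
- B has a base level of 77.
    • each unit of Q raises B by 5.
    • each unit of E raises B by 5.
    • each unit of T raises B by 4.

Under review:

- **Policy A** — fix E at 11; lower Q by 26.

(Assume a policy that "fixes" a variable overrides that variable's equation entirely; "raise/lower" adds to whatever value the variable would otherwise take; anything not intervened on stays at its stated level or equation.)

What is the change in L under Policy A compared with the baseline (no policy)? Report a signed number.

6368

Baseline:
  Q = 156
  G = 106
  E = 273 − 6·106 = -363
  T = 226 − 6·156 + 3·106 − 6·(-363) = 1786
  L = 183 − 4·156 − 2·106 − 3·1786 = -6011
Policy A (E := 11, Q − 26):
  Q = 156 − 26 = 130
  G = 106
  E = 11
  T = 226 − 6·130 + 3·106 − 6·11 = -302
  L = 183 − 4·130 − 2·106 − 3·(-302) = 357
Change in L: 357 − (-6011) = 6368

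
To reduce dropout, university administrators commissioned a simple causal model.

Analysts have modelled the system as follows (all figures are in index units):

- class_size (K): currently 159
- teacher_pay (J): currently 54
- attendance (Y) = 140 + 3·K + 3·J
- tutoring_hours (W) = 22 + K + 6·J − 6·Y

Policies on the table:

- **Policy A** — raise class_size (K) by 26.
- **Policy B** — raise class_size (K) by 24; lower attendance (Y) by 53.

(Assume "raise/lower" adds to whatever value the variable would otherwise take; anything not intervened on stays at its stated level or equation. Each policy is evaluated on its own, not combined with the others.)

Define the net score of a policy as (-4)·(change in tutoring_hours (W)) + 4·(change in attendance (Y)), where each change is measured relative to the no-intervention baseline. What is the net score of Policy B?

436

Baseline:
  K = 159
  J = 54
  Y = 140 + 3·159 + 3·54 = 779
  W = 22 + 159 + 6·54 − 6·779 = -4169
Policy B (K + 24, Y − 53):
  K = 159 + 24 = 183
  J = 54
  Y = 140 + 3·183 + 3·54 (−53 from intervention) = 798
  W = 22 + 183 + 6·54 − 6·798 = -4259
ΔW = -4259 − (-4169) = -90; ΔY = 798 − 779 = 19
Score = (-4)·(-90) + 4·19 = 436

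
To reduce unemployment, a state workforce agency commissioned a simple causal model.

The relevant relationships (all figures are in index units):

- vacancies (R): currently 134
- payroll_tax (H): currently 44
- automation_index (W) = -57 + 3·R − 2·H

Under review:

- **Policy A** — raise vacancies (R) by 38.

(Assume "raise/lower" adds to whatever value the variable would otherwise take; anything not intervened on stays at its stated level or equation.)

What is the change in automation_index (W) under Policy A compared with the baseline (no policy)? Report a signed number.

114

Baseline:
  R = 134
  H = 44
  W = -57 + 3·134 − 2·44 = 257
Policy A (R + 38):
  R = 134 + 38 = 172
  H = 44
  W = -57 + 3·172 − 2·44 = 371
Change in W: 371 − 257 = 114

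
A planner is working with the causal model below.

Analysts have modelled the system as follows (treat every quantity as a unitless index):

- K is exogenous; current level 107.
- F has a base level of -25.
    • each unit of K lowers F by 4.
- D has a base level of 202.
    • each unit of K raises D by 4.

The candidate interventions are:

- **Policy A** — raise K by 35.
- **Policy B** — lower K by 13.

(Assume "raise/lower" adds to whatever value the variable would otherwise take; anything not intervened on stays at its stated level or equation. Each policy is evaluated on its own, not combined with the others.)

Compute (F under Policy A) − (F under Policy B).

-192

Policy A (K + 35):
  K = 107 + 35 = 142
  F = -25 − 4·142 = -593
Policy B (K − 13):
  K = 107 − 13 = 94
  F = -25 − 4·94 = -401
F: -593 − (-401) = -192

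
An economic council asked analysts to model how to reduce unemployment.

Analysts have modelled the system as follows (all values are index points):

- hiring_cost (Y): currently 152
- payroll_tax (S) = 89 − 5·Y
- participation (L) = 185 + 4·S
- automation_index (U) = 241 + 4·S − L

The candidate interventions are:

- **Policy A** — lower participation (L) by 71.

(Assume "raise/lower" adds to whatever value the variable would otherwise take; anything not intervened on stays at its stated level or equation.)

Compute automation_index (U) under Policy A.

127

Policy A (L − 71):
  Y = 152
  S = 89 − 5·152 = -671
  L = 185 + 4·(-671) (−71 from intervention) = -2570
  U = 241 + 4·(-671) − (-2570) = 127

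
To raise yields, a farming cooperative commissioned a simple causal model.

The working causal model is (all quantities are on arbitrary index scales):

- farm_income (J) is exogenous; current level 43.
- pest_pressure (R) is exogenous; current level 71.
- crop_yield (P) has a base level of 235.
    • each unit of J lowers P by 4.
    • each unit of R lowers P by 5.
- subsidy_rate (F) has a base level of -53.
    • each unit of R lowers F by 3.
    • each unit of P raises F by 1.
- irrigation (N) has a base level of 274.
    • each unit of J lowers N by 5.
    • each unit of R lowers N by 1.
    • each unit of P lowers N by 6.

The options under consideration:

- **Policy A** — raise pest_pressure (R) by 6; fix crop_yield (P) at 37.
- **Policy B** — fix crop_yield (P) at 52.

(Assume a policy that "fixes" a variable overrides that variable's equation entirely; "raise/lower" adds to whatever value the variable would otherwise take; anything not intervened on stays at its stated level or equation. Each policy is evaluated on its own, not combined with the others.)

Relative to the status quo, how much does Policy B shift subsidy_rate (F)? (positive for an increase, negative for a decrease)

344

Baseline:
  J = 43
  R = 71
  P = 235 − 4·43 − 5·71 = -292
  F = -53 − 3·71 + (-292) = -558
Policy B (P := 52):
  J = 43
  R = 71
  P = 52
  F = -53 − 3·71 + 52 = -214
Change in F: -214 − (-558) = 344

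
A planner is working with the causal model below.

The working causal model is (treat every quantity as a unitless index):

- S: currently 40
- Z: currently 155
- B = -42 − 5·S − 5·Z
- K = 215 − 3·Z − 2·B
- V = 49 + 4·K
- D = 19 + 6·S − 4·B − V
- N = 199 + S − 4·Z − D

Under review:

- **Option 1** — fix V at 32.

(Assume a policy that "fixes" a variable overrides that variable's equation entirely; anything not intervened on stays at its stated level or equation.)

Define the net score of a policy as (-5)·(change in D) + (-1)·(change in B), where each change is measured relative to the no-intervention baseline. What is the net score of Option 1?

Baseline:
  S = 40
  Z = 155
  B = -42 − 5·40 − 5·155 = -1017
  K = 215 − 3·155 − 2·(-1017) = 1784
  V = 49 + 4·1784 = 7185
  D = 19 + 6·40 − 4·(-1017) − 7185 = -2858
Option 1 (V := 32):
  S = 40
  Z = 155
  B = -42 − 5·40 − 5·155 = -1017
  K = 215 − 3·155 − 2·(-1017) = 1784
  V = 32
  D = 19 + 6·40 − 4·(-1017) − 32 = 4295
ΔD = 4295 − (-2858) = 7153; ΔB = -1017 − (-1017) = 0
Score = (-5)·7153 + (-1)·0 = -35765

-35765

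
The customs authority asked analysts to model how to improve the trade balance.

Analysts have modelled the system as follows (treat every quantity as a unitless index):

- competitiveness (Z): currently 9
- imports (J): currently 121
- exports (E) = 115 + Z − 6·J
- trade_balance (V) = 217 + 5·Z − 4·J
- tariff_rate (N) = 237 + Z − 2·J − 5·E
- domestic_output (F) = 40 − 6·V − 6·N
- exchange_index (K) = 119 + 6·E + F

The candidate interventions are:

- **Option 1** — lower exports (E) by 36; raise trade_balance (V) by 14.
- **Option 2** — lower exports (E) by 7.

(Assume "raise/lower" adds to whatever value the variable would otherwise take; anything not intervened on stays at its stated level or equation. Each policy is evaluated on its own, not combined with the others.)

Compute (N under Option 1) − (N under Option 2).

Option 1 (E − 36, V + 14):
  Z = 9
  J = 121
  E = 115 + 9 − 6·121 (−36 from intervention) = -638
  N = 237 + 9 − 2·121 − 5·(-638) = 3194
Option 2 (E − 7):
  Z = 9
  J = 121
  E = 115 + 9 − 6·121 (−7 from intervention) = -609
  N = 237 + 9 − 2·121 − 5·(-609) = 3049
N: 3194 − 3049 = 145

145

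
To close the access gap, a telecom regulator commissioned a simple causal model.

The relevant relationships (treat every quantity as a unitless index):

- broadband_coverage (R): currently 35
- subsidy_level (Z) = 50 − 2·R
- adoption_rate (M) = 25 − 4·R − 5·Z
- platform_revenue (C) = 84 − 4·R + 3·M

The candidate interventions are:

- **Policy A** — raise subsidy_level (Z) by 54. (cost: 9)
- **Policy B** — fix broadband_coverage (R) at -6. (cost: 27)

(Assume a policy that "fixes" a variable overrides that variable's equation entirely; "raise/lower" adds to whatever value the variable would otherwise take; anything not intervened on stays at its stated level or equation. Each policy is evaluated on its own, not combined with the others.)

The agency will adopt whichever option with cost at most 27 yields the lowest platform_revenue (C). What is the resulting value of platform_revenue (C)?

-911

Policy A (Z + 54):
  R = 35
  Z = 50 − 2·35 (+54 from intervention) = 34
  M = 25 − 4·35 − 5·34 = -285
  C = 84 − 4·35 + 3·(-285) = -911
Policy B (R := -6):
  R = -6
  Z = 50 − 2·(-6) = 62
  M = 25 − 4·(-6) − 5·62 = -261
  C = 84 − 4·(-6) + 3·(-261) = -675
Comparing — Policy A: C=-911, Policy B: C=-675. Lowest is -911 (Policy A).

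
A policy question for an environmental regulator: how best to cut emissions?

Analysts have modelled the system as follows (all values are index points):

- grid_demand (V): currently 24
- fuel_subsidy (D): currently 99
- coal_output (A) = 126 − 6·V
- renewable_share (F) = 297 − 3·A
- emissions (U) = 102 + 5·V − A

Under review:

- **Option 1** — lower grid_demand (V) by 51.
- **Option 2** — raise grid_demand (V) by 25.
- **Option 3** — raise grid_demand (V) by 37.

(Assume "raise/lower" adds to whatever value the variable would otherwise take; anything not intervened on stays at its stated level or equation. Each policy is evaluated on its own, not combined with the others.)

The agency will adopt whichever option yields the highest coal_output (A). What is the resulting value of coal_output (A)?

288

Option 1 (V − 51):
  V = 24 − 51 = -27
  A = 126 − 6·(-27) = 288
Option 2 (V + 25):
  V = 24 + 25 = 49
  A = 126 − 6·49 = -168
Option 3 (V + 37):
  V = 24 + 37 = 61
  A = 126 − 6·61 = -240
Comparing — Option 1: A=288, Option 2: A=-168, Option 3: A=-240. Highest is 288 (Option 1).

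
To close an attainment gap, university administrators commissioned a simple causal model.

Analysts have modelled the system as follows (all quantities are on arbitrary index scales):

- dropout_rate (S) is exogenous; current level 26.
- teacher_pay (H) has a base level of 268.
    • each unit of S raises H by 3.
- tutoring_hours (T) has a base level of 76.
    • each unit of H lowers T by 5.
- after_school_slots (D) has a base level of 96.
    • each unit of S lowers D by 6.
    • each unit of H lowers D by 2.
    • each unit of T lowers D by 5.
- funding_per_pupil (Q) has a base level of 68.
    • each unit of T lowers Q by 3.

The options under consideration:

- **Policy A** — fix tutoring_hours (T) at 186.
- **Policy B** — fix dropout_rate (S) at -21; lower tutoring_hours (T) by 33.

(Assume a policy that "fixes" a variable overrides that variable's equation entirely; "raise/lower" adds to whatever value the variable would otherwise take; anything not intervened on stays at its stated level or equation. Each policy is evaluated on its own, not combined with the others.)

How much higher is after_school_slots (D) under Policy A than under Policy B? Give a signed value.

-6404

Policy A (T := 186):
  S = 26
  H = 268 + 3·26 = 346
  T = 186
  D = 96 − 6·26 − 2·346 − 5·186 = -1682
Policy B (S := -21, T − 33):
  S = -21
  H = 268 + 3·(-21) = 205
  T = 76 − 5·205 (−33 from intervention) = -982
  D = 96 − 6·(-21) − 2·205 − 5·(-982) = 4722
D: -1682 − 4722 = -6404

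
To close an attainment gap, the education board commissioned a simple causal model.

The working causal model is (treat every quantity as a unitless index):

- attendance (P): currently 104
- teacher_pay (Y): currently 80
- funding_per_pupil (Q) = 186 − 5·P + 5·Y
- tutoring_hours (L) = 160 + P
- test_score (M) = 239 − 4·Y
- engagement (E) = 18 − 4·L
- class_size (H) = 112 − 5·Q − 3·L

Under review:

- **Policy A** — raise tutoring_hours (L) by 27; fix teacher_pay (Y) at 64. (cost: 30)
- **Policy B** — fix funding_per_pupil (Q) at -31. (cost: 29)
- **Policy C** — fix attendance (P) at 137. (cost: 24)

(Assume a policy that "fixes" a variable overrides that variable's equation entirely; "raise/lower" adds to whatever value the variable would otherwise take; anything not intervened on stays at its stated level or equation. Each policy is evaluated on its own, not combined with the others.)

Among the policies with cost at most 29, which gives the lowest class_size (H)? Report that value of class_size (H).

-525

Policy B (Q := -31):
  P = 104
  Y = 80
  Q = -31
  L = 160 + 104 = 264
  H = 112 − 5·(-31) − 3·264 = -525
Policy C (P := 137):
  P = 137
  Y = 80
  Q = 186 − 5·137 + 5·80 = -99
  L = 160 + 137 = 297
  H = 112 − 5·(-99) − 3·297 = -284
Comparing — Policy B: H=-525, Policy C: H=-284. Lowest is -525 (Policy B).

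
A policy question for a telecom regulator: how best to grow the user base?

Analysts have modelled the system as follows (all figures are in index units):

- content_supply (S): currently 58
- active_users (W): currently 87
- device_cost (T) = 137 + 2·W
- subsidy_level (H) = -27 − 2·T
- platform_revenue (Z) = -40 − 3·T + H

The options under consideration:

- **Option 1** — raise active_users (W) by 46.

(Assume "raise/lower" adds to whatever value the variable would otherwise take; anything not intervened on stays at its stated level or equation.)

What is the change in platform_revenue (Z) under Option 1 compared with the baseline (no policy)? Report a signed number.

-460

Baseline:
  W = 87
  T = 137 + 2·87 = 311
  H = -27 − 2·311 = -649
  Z = -40 − 3·311 + (-649) = -1622
Option 1 (W + 46):
  W = 87 + 46 = 133
  T = 137 + 2·133 = 403
  H = -27 − 2·403 = -833
  Z = -40 − 3·403 + (-833) = -2082
Change in Z: -2082 − (-1622) = -460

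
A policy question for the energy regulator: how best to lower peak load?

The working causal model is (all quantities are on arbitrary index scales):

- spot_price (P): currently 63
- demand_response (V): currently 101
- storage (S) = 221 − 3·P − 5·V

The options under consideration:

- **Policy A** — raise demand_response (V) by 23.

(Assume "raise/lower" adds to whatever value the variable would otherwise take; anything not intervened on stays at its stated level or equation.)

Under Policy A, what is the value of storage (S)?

Policy A (V + 23):
  P = 63
  V = 101 + 23 = 124
  S = 221 − 3·63 − 5·124 = -588

-588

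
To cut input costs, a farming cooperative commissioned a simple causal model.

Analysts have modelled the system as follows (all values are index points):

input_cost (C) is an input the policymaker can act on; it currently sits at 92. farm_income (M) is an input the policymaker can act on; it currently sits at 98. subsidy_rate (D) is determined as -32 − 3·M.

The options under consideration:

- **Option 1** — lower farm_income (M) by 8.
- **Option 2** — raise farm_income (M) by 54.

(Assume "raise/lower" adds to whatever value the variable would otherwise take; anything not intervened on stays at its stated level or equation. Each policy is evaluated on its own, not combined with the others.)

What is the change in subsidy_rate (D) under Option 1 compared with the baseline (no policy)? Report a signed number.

Baseline:
  M = 98
  D = -32 − 3·98 = -326
Option 1 (M − 8):
  M = 98 − 8 = 90
  D = -32 − 3·90 = -302
Change in D: -302 − (-326) = 24

24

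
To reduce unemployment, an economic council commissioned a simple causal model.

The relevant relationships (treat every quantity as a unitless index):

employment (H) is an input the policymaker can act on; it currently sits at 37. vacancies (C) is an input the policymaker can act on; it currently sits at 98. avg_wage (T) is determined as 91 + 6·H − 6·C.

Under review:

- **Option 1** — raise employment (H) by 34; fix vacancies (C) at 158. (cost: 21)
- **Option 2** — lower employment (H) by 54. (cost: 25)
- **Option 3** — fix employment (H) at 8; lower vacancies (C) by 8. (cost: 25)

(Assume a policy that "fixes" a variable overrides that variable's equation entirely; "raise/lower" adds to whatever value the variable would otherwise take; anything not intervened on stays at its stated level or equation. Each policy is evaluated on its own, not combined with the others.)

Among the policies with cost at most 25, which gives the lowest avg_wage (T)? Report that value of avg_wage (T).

-599

Option 1 (H + 34, C := 158):
  H = 37 + 34 = 71
  C = 158
  T = 91 + 6·71 − 6·158 = -431
Option 2 (H − 54):
  H = 37 − 54 = -17
  C = 98
  T = 91 + 6·(-17) − 6·98 = -599
Option 3 (H := 8, C − 8):
  H = 8
  C = 98 − 8 = 90
  T = 91 + 6·8 − 6·90 = -401
Comparing — Option 1: T=-431, Option 2: T=-599, Option 3: T=-401. Lowest is -599 (Option 2).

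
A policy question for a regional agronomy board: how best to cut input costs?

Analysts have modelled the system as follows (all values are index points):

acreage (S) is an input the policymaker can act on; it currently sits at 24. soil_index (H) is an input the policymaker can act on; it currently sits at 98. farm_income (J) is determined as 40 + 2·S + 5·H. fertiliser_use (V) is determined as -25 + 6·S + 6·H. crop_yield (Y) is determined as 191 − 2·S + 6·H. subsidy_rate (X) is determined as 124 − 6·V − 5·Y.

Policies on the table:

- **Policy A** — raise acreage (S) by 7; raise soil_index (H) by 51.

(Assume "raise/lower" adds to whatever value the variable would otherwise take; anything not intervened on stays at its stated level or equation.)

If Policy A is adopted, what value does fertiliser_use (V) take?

1055

Policy A (S + 7, H + 51):
  S = 24 + 7 = 31
  H = 98 + 51 = 149
  V = -25 + 6·31 + 6·149 = 1055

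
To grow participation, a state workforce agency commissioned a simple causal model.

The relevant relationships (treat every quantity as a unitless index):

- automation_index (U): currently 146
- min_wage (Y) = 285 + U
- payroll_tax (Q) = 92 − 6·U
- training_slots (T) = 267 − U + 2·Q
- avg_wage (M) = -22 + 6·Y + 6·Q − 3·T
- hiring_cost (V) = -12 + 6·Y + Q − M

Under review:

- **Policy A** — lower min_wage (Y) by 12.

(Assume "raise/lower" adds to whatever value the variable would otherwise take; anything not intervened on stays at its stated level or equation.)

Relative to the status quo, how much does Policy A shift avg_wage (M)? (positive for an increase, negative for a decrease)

-72

Baseline:
  U = 146
  Y = 285 + 146 = 431
  Q = 92 − 6·146 = -784
  T = 267 − 146 + 2·(-784) = -1447
  M = -22 + 6·431 + 6·(-784) − 3·(-1447) = 2201
Policy A (Y − 12):
  U = 146
  Y = 285 + 146 (−12 from intervention) = 419
  Q = 92 − 6·146 = -784
  T = 267 − 146 + 2·(-784) = -1447
  M = -22 + 6·419 + 6·(-784) − 3·(-1447) = 2129
Change in M: 2129 − 2201 = -72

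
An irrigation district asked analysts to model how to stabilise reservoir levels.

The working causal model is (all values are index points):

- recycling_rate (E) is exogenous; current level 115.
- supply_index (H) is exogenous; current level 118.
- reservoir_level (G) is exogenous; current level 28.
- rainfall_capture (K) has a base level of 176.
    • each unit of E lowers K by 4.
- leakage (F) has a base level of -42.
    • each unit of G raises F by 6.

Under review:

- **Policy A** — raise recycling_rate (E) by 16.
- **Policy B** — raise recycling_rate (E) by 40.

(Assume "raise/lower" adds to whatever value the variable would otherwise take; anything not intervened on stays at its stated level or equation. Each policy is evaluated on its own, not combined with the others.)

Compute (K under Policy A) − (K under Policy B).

96

Policy A (E + 16):
  E = 115 + 16 = 131
  K = 176 − 4·131 = -348
Policy B (E + 40):
  E = 115 + 40 = 155
  K = 176 − 4·155 = -444
K: -348 − (-444) = 96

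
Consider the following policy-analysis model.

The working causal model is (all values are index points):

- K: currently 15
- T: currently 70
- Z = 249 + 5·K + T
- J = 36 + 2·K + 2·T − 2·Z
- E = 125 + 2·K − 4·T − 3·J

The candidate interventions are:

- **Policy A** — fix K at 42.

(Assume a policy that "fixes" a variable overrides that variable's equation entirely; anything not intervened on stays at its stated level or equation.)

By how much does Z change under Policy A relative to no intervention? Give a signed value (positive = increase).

135

Baseline:
  K = 15
  T = 70
  Z = 249 + 5·15 + 70 = 394
Policy A (K := 42):
  K = 42
  T = 70
  Z = 249 + 5·42 + 70 = 529
Change in Z: 529 − 394 = 135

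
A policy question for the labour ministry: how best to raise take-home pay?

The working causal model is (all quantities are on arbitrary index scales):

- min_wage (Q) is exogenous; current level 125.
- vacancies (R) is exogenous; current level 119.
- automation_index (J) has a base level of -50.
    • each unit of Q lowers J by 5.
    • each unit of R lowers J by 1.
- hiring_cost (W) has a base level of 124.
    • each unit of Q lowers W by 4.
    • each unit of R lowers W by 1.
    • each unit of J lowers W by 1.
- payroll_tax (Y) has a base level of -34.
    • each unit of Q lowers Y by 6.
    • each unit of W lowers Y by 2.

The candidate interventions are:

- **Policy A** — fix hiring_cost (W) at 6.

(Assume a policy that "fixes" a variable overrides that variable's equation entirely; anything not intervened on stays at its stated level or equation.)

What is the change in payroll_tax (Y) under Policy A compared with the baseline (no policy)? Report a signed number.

Baseline:
  Q = 125
  R = 119
  J = -50 − 5·125 − 119 = -794
  W = 124 − 4·125 − 119 − (-794) = 299
  Y = -34 − 6·125 − 2·299 = -1382
Policy A (W := 6):
  Q = 125
  R = 119
  J = -50 − 5·125 − 119 = -794
  W = 6
  Y = -34 − 6·125 − 2·6 = -796
Change in Y: -796 − (-1382) = 586

586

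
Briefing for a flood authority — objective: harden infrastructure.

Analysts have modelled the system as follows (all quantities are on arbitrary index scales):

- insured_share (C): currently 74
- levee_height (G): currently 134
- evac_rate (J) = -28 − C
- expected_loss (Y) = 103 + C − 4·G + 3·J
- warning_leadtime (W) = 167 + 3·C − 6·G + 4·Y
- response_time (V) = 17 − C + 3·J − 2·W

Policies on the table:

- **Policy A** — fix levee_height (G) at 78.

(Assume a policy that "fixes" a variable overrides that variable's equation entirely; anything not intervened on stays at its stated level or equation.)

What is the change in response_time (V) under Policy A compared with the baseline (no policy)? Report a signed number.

-2464

Baseline:
  C = 74
  G = 134
  J = -28 − 74 = -102
  Y = 103 + 74 − 4·134 + 3·(-102) = -665
  W = 167 + 3·74 − 6·134 + 4·(-665) = -3075
  V = 17 − 74 + 3·(-102) − 2·(-3075) = 5787
Policy A (G := 78):
  C = 74
  G = 78
  J = -28 − 74 = -102
  Y = 103 + 74 − 4·78 + 3·(-102) = -441
  W = 167 + 3·74 − 6·78 + 4·(-441) = -1843
  V = 17 − 74 + 3·(-102) − 2·(-1843) = 3323
Change in V: 3323 − 5787 = -2464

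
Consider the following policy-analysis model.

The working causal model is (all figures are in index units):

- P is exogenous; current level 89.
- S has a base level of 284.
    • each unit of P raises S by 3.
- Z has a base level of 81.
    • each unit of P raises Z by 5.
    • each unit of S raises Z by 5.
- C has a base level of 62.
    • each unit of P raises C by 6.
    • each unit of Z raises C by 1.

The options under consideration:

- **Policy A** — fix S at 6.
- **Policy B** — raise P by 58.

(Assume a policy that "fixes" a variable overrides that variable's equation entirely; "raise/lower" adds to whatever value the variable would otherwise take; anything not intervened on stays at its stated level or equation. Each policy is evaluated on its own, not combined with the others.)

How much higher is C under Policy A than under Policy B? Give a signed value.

-4233

Policy A (S := 6):
  P = 89
  S = 6
  Z = 81 + 5·89 + 5·6 = 556
  C = 62 + 6·89 + 556 = 1152
Policy B (P + 58):
  P = 89 + 58 = 147
  S = 284 + 3·147 = 725
  Z = 81 + 5·147 + 5·725 = 4441
  C = 62 + 6·147 + 4441 = 5385
C: 1152 − 5385 = -4233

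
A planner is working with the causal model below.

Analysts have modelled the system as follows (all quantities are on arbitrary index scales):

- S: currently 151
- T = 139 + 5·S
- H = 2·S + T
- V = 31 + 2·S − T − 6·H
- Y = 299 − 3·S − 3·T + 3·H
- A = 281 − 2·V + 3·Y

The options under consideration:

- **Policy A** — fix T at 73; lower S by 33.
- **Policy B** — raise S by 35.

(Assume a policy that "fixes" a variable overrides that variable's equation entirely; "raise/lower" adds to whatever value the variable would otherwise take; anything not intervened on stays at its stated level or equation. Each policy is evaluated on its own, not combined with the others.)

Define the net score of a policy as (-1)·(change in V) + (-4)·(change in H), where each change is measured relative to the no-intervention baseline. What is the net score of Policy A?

Baseline:
  S = 151
  T = 139 + 5·151 = 894
  H = 0 + 2·151 + 894 = 1196
  V = 31 + 2·151 − 894 − 6·1196 = -7737
Policy A (T := 73, S − 33):
  S = 151 − 33 = 118
  T = 73
  H = 0 + 2·118 + 73 = 309
  V = 31 + 2·118 − 73 − 6·309 = -1660
ΔV = -1660 − (-7737) = 6077; ΔH = 309 − 1196 = -887
Score = (-1)·6077 + (-4)·(-887) = -2529

-2529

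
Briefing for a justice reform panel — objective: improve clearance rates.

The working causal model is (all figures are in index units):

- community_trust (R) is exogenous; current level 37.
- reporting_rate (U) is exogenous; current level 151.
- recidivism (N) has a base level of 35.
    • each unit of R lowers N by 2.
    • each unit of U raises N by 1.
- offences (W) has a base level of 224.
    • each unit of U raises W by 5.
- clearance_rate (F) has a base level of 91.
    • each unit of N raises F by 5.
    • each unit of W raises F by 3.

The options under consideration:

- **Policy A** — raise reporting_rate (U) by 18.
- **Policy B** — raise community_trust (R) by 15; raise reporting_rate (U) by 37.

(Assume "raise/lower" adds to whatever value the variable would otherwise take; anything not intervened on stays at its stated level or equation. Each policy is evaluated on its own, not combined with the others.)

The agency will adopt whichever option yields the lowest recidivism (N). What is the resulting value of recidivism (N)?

Policy A (U + 18):
  R = 37
  U = 151 + 18 = 169
  N = 35 − 2·37 + 169 = 130
Policy B (R + 15, U + 37):
  R = 37 + 15 = 52
  U = 151 + 37 = 188
  N = 35 − 2·52 + 188 = 119
Comparing — Policy A: N=130, Policy B: N=119. Lowest is 119 (Policy B).

119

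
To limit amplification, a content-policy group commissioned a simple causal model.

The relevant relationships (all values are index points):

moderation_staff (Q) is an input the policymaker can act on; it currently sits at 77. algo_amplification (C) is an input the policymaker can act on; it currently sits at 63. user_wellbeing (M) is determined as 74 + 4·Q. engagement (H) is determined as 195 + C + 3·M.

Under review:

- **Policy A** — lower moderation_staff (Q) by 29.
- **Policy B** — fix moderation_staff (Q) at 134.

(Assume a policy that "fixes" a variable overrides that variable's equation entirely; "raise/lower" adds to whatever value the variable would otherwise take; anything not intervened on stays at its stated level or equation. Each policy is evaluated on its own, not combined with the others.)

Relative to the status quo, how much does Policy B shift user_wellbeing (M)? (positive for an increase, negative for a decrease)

Baseline:
  Q = 77
  M = 74 + 4·77 = 382
Policy B (Q := 134):
  Q = 134
  M = 74 + 4·134 = 610
Change in M: 610 − 382 = 228

228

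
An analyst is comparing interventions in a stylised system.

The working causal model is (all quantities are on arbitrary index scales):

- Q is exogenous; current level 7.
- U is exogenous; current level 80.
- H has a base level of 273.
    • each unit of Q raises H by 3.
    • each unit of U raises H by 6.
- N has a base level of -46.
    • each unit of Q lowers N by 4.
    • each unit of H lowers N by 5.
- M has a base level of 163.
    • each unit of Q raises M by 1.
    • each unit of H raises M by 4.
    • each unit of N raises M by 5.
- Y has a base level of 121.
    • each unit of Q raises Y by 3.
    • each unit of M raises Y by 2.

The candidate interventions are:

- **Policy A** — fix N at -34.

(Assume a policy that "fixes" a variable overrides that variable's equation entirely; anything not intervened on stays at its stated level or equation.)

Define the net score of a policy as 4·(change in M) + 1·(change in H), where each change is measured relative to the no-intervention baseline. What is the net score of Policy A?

78200

Baseline:
  Q = 7
  U = 80
  H = 273 + 3·7 + 6·80 = 774
  N = -46 − 4·7 − 5·774 = -3944
  M = 163 + 7 + 4·774 + 5·(-3944) = -16454
Policy A (N := -34):
  Q = 7
  U = 80
  H = 273 + 3·7 + 6·80 = 774
  N = -34
  M = 163 + 7 + 4·774 + 5·(-34) = 3096
ΔM = 3096 − (-16454) = 19550; ΔH = 774 − 774 = 0
Score = 4·19550 + 1·0 = 78200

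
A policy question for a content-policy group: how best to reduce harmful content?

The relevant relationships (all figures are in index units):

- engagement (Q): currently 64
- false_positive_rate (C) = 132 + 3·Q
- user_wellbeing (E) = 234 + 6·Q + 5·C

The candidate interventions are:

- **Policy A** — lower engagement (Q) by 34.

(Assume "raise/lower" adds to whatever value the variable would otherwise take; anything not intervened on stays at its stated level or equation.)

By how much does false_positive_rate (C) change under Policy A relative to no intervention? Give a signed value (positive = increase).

-102

Baseline:
  Q = 64
  C = 132 + 3·64 = 324
Policy A (Q − 34):
  Q = 64 − 34 = 30
  C = 132 + 3·30 = 222
Change in C: 222 − 324 = -102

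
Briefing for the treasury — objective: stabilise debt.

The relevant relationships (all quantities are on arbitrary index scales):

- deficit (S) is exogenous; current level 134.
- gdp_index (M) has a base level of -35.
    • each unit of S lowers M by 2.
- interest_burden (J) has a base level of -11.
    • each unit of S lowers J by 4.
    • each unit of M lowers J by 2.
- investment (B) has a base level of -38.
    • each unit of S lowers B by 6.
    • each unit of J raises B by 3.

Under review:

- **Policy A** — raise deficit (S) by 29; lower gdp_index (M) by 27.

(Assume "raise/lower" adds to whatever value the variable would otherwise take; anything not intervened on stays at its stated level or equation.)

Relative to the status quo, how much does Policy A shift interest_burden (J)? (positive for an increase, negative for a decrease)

Baseline:
  S = 134
  M = -35 − 2·134 = -303
  J = -11 − 4·134 − 2·(-303) = 59
Policy A (S + 29, M − 27):
  S = 134 + 29 = 163
  M = -35 − 2·163 (−27 from intervention) = -388
  J = -11 − 4·163 − 2·(-388) = 113
Change in J: 113 − 59 = 54

54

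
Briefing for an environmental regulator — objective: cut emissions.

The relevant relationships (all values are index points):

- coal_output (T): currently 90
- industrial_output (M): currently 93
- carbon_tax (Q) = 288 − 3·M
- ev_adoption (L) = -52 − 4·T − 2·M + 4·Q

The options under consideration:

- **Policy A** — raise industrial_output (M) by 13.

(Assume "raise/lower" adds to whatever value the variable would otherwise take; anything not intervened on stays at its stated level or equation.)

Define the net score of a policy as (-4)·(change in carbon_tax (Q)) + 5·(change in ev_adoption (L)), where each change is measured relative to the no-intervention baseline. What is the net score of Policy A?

-754

Baseline:
  T = 90
  M = 93
  Q = 288 − 3·93 = 9
  L = -52 − 4·90 − 2·93 + 4·9 = -562
Policy A (M + 13):
  T = 90
  M = 93 + 13 = 106
  Q = 288 − 3·106 = -30
  L = -52 − 4·90 − 2·106 + 4·(-30) = -744
ΔQ = -30 − 9 = -39; ΔL = -744 − (-562) = -182
Score = (-4)·(-39) + 5·(-182) = -754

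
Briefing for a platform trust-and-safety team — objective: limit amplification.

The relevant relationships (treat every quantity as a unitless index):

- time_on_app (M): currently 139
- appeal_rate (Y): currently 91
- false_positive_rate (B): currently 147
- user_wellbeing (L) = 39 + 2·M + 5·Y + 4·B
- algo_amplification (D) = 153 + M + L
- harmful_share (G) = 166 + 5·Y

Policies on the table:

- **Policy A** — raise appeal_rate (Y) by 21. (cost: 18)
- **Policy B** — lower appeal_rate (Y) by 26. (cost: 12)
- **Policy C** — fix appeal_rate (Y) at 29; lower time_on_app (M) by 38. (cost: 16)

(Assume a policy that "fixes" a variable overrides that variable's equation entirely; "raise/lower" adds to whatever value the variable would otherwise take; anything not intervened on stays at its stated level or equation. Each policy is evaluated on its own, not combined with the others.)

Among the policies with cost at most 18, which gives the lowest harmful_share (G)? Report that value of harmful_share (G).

311

Policy A (Y + 21):
  Y = 91 + 21 = 112
  G = 166 + 5·112 = 726
Policy B (Y − 26):
  Y = 91 − 26 = 65
  G = 166 + 5·65 = 491
Policy C (Y := 29, M − 38):
  Y = 29
  G = 166 + 5·29 = 311
Comparing — Policy A: G=726, Policy B: G=491, Policy C: G=311. Lowest is 311 (Policy C).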